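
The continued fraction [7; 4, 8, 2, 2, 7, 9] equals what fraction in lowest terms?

Fold from the inside: start with 9/1.
  7 + 1/9 = 64/9
  2 + 9/64 = 137/64
  2 + 64/137 = 338/137
  8 + 137/338 = 2841/338
  4 + 338/2841 = 11702/2841
  7 + 2841/11702 = 84755/11702

84755/11702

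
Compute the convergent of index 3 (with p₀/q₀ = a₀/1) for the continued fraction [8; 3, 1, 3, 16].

124/15

Using pₖ = aₖpₖ₋₁ + pₖ₋₂, qₖ = aₖqₖ₋₁ + qₖ₋₂ (with p₋₁=1, p₋₂=0, q₋₁=0, q₋₂=1):
  k=0: a=8, p=8, q=1
  k=1: a=3, p=25, q=3
  k=2: a=1, p=33, q=4
  k=3: a=3, p=124, q=15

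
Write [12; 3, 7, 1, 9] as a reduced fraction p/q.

3043/247

Fold from the inside: start with 9/1.
  1 + 1/9 = 10/9
  7 + 9/10 = 79/10
  3 + 10/79 = 247/79
  12 + 79/247 = 3043/247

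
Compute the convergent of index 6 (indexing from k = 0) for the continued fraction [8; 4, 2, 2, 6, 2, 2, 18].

Using pₖ = aₖpₖ₋₁ + pₖ₋₂, qₖ = aₖqₖ₋₁ + qₖ₋₂ (with p₋₁=1, p₋₂=0, q₋₁=0, q₋₂=1):
  k=0: a=8, p=8, q=1
  k=1: a=4, p=33, q=4
  k=2: a=2, p=74, q=9
  k=3: a=2, p=181, q=22
  k=4: a=6, p=1160, q=141
  k=5: a=2, p=2501, q=304
  k=6: a=2, p=6162, q=749

6162/749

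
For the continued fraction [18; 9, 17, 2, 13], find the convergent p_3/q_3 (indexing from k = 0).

5741/317

Using pₖ = aₖpₖ₋₁ + pₖ₋₂, qₖ = aₖqₖ₋₁ + qₖ₋₂ (with p₋₁=1, p₋₂=0, q₋₁=0, q₋₂=1):
  k=0: a=18, p=18, q=1
  k=1: a=9, p=163, q=9
  k=2: a=17, p=2789, q=154
  k=3: a=2, p=5741, q=317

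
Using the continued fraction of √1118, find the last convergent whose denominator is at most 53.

√1118 = [33; 2, 3, 2, 3, 2, 66, …] (period length 6).
Convergents:
  p_0/q_0 = 33/1
  p_1/q_1 = 67/2
  p_2/q_2 = 234/7
  p_3/q_3 = 535/16
  p_4/q_4 = 1839/55
q_3 = 16 ≤ 53 < 55 = q_4, so the answer is 535/16.

535/16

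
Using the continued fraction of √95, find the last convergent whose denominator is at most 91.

√95 = [9; 1, 2, 1, 18, …] (period length 4).
Convergents:
  p_0/q_0 = 9/1
  p_1/q_1 = 10/1
  p_2/q_2 = 29/3
  p_3/q_3 = 39/4
  p_4/q_4 = 731/75
  p_5/q_5 = 770/79
  p_6/q_6 = 2271/233
q_5 = 79 ≤ 91 < 233 = q_6, so the answer is 770/79.

770/79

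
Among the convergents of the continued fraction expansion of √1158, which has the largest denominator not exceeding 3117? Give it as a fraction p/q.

√1158 = [34; 34, 68, …] (period length 2).
Convergents:
  p_0/q_0 = 34/1
  p_1/q_1 = 1157/34
  p_2/q_2 = 78710/2313
  p_3/q_3 = 2677297/78676
q_2 = 2313 ≤ 3117 < 78676 = q_3, so the answer is 78710/2313.

78710/2313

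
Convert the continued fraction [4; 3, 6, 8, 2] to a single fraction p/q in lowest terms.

1420/329

Using pₖ = aₖpₖ₋₁ + pₖ₋₂ and qₖ = aₖqₖ₋₁ + qₖ₋₂:
  k=0: a=4, p=4, q=1
  k=1: a=3, p=13, q=3
  k=2: a=6, p=82, q=19
  k=3: a=8, p=669, q=155
  k=4: a=2, p=1420, q=329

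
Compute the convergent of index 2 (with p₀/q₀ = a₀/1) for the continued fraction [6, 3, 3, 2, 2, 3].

63/10

Using pₖ = aₖpₖ₋₁ + pₖ₋₂, qₖ = aₖqₖ₋₁ + qₖ₋₂ (with p₋₁=1, p₋₂=0, q₋₁=0, q₋₂=1):
  k=0: a=6, p=6, q=1
  k=1: a=3, p=19, q=3
  k=2: a=3, p=63, q=10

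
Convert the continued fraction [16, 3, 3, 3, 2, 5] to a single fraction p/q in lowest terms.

Using pₖ = aₖpₖ₋₁ + pₖ₋₂ and qₖ = aₖqₖ₋₁ + qₖ₋₂:
  k=0: a=16, p=16, q=1
  k=1: a=3, p=49, q=3
  k=2: a=3, p=163, q=10
  k=3: a=3, p=538, q=33
  k=4: a=2, p=1239, q=76
  k=5: a=5, p=6733, q=413

6733/413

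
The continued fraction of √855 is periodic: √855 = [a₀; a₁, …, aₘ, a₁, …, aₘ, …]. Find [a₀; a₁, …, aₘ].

a₀ = ⌊√855⌋ = 29.
With m₀=0, d₀=1 and mₖ₊₁ = dₖaₖ − mₖ, dₖ₊₁ = (n − mₖ₊₁²)/dₖ, aₖ₊₁ = ⌊(a₀+mₖ₊₁)/dₖ₊₁⌋:
  k=1: m=29, d=14, a=4
  k=2: m=27, d=9, a=6
  k=3: m=27, d=14, a=4
  k=4: m=29, d=1, a=58
d=1 and a=2a₀=58 at k=4, so the next step gives (m, d) = (29, 14) again — its k=1 value — and the period has length 4.

[29; 4, 6, 4, 58]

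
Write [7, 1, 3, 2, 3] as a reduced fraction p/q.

Using pₖ = aₖpₖ₋₁ + pₖ₋₂ and qₖ = aₖqₖ₋₁ + qₖ₋₂:
  k=0: a=7, p=7, q=1
  k=1: a=1, p=8, q=1
  k=2: a=3, p=31, q=4
  k=3: a=2, p=70, q=9
  k=4: a=3, p=241, q=31

241/31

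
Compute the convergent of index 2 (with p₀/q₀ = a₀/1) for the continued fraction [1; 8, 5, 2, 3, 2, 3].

Using pₖ = aₖpₖ₋₁ + pₖ₋₂, qₖ = aₖqₖ₋₁ + qₖ₋₂ (with p₋₁=1, p₋₂=0, q₋₁=0, q₋₂=1):
  k=0: a=1, p=1, q=1
  k=1: a=8, p=9, q=8
  k=2: a=5, p=46, q=41

46/41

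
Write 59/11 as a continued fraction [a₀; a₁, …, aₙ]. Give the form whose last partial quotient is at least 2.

59 = 5×11 + 4
11 = 2×4 + 3
4 = 1×3 + 1
3 = 3×1 + 0  (stop)
So 59/11 = [5; 2, 1, 3].

[5; 2, 1, 3]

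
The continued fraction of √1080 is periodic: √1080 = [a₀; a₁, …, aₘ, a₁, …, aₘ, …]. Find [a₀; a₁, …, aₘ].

a₀ = ⌊√1080⌋ = 32.
With m₀=0, d₀=1 and mₖ₊₁ = dₖaₖ − mₖ, dₖ₊₁ = (n − mₖ₊₁²)/dₖ, aₖ₊₁ = ⌊(a₀+mₖ₊₁)/dₖ₊₁⌋:
  k=1: m=32, d=56, a=1
  k=2: m=24, d=9, a=6
  k=3: m=30, d=20, a=3
  k=4: m=30, d=9, a=6
  k=5: m=24, d=56, a=1
  k=6: m=32, d=1, a=64
d=1 and a=2a₀=64 at k=6, so the next step gives (m, d) = (32, 56) again — its k=1 value — and the period has length 6.

[32; 1, 6, 3, 6, 1, 64]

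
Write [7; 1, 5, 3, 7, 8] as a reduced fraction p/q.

Fold from the inside: start with 8/1.
  7 + 1/8 = 57/8
  3 + 8/57 = 179/57
  5 + 57/179 = 952/179
  1 + 179/952 = 1131/952
  7 + 952/1131 = 8869/1131

8869/1131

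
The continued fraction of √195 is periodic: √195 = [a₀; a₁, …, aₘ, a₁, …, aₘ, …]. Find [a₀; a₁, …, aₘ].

[13; 1, 26]

a₀ = ⌊√195⌋ = 13.
With m₀=0, d₀=1 and mₖ₊₁ = dₖaₖ − mₖ, dₖ₊₁ = (n − mₖ₊₁²)/dₖ, aₖ₊₁ = ⌊(a₀+mₖ₊₁)/dₖ₊₁⌋:
  k=1: m=13, d=26, a=1
  k=2: m=13, d=1, a=26
d=1 and a=2a₀=26 at k=2, so the next step gives (m, d) = (13, 26) again — its k=1 value — and the period has length 2.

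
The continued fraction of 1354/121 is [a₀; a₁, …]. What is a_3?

1

1354 = 11·121 + 23   →  a_0 = 11
121 = 5·23 + 6   →  a_1 = 5
23 = 3·6 + 5   →  a_2 = 3
6 = 1·5 + 1   →  a_3 = 1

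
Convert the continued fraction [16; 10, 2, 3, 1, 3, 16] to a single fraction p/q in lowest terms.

Using pₖ = aₖpₖ₋₁ + pₖ₋₂ and qₖ = aₖqₖ₋₁ + qₖ₋₂:
  k=0: a=16, p=16, q=1
  k=1: a=10, p=161, q=10
  k=2: a=2, p=338, q=21
  k=3: a=3, p=1175, q=73
  k=4: a=1, p=1513, q=94
  k=5: a=3, p=5714, q=355
  k=6: a=16, p=92937, q=5774

92937/5774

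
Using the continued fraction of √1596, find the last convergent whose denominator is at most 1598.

63081/1579

√1596 = [39; 1, 18, 1, 78, …] (period length 4).
Convergents:
  p_0/q_0 = 39/1
  p_1/q_1 = 40/1
  p_2/q_2 = 759/19
  p_3/q_3 = 799/20
  p_4/q_4 = 63081/1579
  p_5/q_5 = 63880/1599
q_4 = 1579 ≤ 1598 < 1599 = q_5, so the answer is 63081/1579.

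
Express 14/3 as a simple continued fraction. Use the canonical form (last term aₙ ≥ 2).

[4; 1, 2]

14 = 4×3 + 2
3 = 1×2 + 1
2 = 2×1 + 0  (stop)
So 14/3 = [4; 1, 2].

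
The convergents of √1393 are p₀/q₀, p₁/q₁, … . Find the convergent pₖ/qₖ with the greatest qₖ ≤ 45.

1157/31

√1393 = [37; 3, 10, 3, 74, …] (period length 4).
Convergents:
  p_0/q_0 = 37/1
  p_1/q_1 = 112/3
  p_2/q_2 = 1157/31
  p_3/q_3 = 3583/96
q_2 = 31 ≤ 45 < 96 = q_3, so the answer is 1157/31.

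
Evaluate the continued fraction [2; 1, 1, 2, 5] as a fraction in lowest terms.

70/27

Fold from the inside: start with 5/1.
  2 + 1/5 = 11/5
  1 + 5/11 = 16/11
  1 + 11/16 = 27/16
  2 + 16/27 = 70/27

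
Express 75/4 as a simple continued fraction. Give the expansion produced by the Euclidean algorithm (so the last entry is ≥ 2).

[18; 1, 3]

75 = 18*4 + 3
4 = 1*3 + 1
3 = 3*1 + 0  (stop)
So 75/4 = [18; 1, 3].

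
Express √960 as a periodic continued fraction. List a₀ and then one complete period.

[30; 1, 60]

a₀ = ⌊√960⌋ = 30.
With m₀=0, d₀=1 and mₖ₊₁ = dₖaₖ − mₖ, dₖ₊₁ = (n − mₖ₊₁²)/dₖ, aₖ₊₁ = ⌊(a₀+mₖ₊₁)/dₖ₊₁⌋:
  k=1: m=30, d=60, a=1
  k=2: m=30, d=1, a=60
d=1 and a=2a₀=60 at k=2, so the next step gives (m, d) = (30, 60) again — its k=1 value — and the period has length 2.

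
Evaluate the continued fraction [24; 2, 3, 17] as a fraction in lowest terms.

Using pₖ = aₖpₖ₋₁ + pₖ₋₂ and qₖ = aₖqₖ₋₁ + qₖ₋₂:
  k=0: a=24, p=24, q=1
  k=1: a=2, p=49, q=2
  k=2: a=3, p=171, q=7
  k=3: a=17, p=2956, q=121

2956/121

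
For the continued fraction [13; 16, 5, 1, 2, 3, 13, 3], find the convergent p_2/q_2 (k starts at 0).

1058/81

Using pₖ = aₖpₖ₋₁ + pₖ₋₂, qₖ = aₖqₖ₋₁ + qₖ₋₂ (with p₋₁=1, p₋₂=0, q₋₁=0, q₋₂=1):
  k=0: a=13, p=13, q=1
  k=1: a=16, p=209, q=16
  k=2: a=5, p=1058, q=81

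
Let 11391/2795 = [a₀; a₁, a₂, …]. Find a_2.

11391 = 4·2795 + 211   →  a_0 = 4
2795 = 13·211 + 52   →  a_1 = 13
211 = 4·52 + 3   →  a_2 = 4

4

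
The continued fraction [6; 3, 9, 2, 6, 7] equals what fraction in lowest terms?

17278/2733

Using pₖ = aₖpₖ₋₁ + pₖ₋₂ and qₖ = aₖqₖ₋₁ + qₖ₋₂:
  k=0: a=6, p=6, q=1
  k=1: a=3, p=19, q=3
  k=2: a=9, p=177, q=28
  k=3: a=2, p=373, q=59
  k=4: a=6, p=2415, q=382
  k=5: a=7, p=17278, q=2733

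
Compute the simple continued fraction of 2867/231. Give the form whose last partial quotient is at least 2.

[12; 2, 2, 3, 6, 2]

2867 = 12×231 + 95
231 = 2×95 + 41
95 = 2×41 + 13
41 = 3×13 + 2
13 = 6×2 + 1
2 = 2×1 + 0  (stop)
So 2867/231 = [12; 2, 2, 3, 6, 2].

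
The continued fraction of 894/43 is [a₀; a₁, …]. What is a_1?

1

894 = 20·43 + 34   →  a_0 = 20
43 = 1·34 + 9   →  a_1 = 1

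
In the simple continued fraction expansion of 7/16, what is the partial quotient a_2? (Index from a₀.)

7 = 0·16 + 7   →  a_0 = 0
16 = 2·7 + 2   →  a_1 = 2
7 = 3·2 + 1   →  a_2 = 3

3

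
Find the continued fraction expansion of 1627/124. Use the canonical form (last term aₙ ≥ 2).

[13; 8, 3, 1, 3]

1627 = 13·124 + 15
124 = 8·15 + 4
15 = 3·4 + 3
4 = 1·3 + 1
3 = 3·1 + 0  (stop)
So 1627/124 = [13; 8, 3, 1, 3].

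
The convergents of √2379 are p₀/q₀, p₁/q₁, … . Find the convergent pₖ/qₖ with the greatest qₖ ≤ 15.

439/9

√2379 = [48; 1, 3, 2, 3, 1, 96, …] (period length 6).
Convergents:
  p_0/q_0 = 48/1
  p_1/q_1 = 49/1
  p_2/q_2 = 195/4
  p_3/q_3 = 439/9
  p_4/q_4 = 1512/31
q_3 = 9 ≤ 15 < 31 = q_4, so the answer is 439/9.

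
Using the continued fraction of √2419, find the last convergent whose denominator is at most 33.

√2419 = [49; 5, 2, 5, 98, …] (period length 4).
Convergents:
  p_0/q_0 = 49/1
  p_1/q_1 = 246/5
  p_2/q_2 = 541/11
  p_3/q_3 = 2951/60
q_2 = 11 ≤ 33 < 60 = q_3, so the answer is 541/11.

541/11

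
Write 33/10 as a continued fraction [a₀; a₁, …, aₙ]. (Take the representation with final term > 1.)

33 = 3×10 + 3
10 = 3×3 + 1
3 = 3×1 + 0  (stop)
So 33/10 = [3; 3, 3].

[3; 3, 3]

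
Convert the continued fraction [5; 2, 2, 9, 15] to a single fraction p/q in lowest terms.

3837/710

Fold from the inside: start with 15/1.
  9 + 1/15 = 136/15
  2 + 15/136 = 287/136
  2 + 136/287 = 710/287
  5 + 287/710 = 3837/710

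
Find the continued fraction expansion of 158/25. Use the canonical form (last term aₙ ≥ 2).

[6; 3, 8]

158 = 6×25 + 8
25 = 3×8 + 1
8 = 8×1 + 0  (stop)
So 158/25 = [6; 3, 8].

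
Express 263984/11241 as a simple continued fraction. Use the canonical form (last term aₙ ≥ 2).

263984 = 23*11241 + 5441
11241 = 2*5441 + 359
5441 = 15*359 + 56
359 = 6*56 + 23
56 = 2*23 + 10
23 = 2*10 + 3
10 = 3*3 + 1
3 = 3*1 + 0  (stop)
So 263984/11241 = [23; 2, 15, 6, 2, 2, 3, 3].

[23; 2, 15, 6, 2, 2, 3, 3]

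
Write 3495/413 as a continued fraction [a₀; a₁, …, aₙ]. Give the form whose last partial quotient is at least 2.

[8; 2, 6, 6, 5]

3495 = 8*413 + 191
413 = 2*191 + 31
191 = 6*31 + 5
31 = 6*5 + 1
5 = 5*1 + 0  (stop)
So 3495/413 = [8; 2, 6, 6, 5].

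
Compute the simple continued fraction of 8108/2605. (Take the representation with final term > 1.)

8108 = 3*2605 + 293
2605 = 8*293 + 261
293 = 1*261 + 32
261 = 8*32 + 5
32 = 6*5 + 2
5 = 2*2 + 1
2 = 2*1 + 0  (stop)
So 8108/2605 = [3; 8, 1, 8, 6, 2, 2].

[3; 8, 1, 8, 6, 2, 2]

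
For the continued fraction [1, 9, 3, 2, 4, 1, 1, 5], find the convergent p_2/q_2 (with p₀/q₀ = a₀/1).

31/28

Using pₖ = aₖpₖ₋₁ + pₖ₋₂, qₖ = aₖqₖ₋₁ + qₖ₋₂ (with p₋₁=1, p₋₂=0, q₋₁=0, q₋₂=1):
  k=0: a=1, p=1, q=1
  k=1: a=9, p=10, q=9
  k=2: a=3, p=31, q=28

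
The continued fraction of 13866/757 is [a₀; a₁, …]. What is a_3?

13866 = 18·757 + 240   →  a_0 = 18
757 = 3·240 + 37   →  a_1 = 3
240 = 6·37 + 18   →  a_2 = 6
37 = 2·18 + 1   →  a_3 = 2

2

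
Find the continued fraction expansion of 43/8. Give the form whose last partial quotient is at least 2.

[5; 2, 1, 2]

43 = 5×8 + 3
8 = 2×3 + 2
3 = 1×2 + 1
2 = 2×1 + 0  (stop)
So 43/8 = [5; 2, 1, 2].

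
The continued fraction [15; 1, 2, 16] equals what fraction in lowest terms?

768/49

Using pₖ = aₖpₖ₋₁ + pₖ₋₂ and qₖ = aₖqₖ₋₁ + qₖ₋₂:
  k=0: a=15, p=15, q=1
  k=1: a=1, p=16, q=1
  k=2: a=2, p=47, q=3
  k=3: a=16, p=768, q=49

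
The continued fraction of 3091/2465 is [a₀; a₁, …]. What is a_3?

3091 = 1·2465 + 626   →  a_0 = 1
2465 = 3·626 + 587   →  a_1 = 3
626 = 1·587 + 39   →  a_2 = 1
587 = 15·39 + 2   →  a_3 = 15

15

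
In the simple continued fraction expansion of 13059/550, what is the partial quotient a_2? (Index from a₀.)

2

13059 = 23·550 + 409   →  a_0 = 23
550 = 1·409 + 141   →  a_1 = 1
409 = 2·141 + 127   →  a_2 = 2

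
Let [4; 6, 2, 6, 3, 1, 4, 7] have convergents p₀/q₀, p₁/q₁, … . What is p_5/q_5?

Using pₖ = aₖpₖ₋₁ + pₖ₋₂, qₖ = aₖqₖ₋₁ + qₖ₋₂ (with p₋₁=1, p₋₂=0, q₋₁=0, q₋₂=1):
  k=0: a=4, p=4, q=1
  k=1: a=6, p=25, q=6
  k=2: a=2, p=54, q=13
  k=3: a=6, p=349, q=84
  k=4: a=3, p=1101, q=265
  k=5: a=1, p=1450, q=349

1450/349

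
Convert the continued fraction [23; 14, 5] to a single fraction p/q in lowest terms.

1638/71

Fold from the inside: start with 5/1.
  14 + 1/5 = 71/5
  23 + 5/71 = 1638/71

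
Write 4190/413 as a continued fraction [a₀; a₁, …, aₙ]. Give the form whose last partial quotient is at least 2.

[10; 6, 1, 7, 1, 1, 3]

4190 = 10×413 + 60
413 = 6×60 + 53
60 = 1×53 + 7
53 = 7×7 + 4
7 = 1×4 + 3
4 = 1×3 + 1
3 = 3×1 + 0  (stop)
So 4190/413 = [10; 6, 1, 7, 1, 1, 3].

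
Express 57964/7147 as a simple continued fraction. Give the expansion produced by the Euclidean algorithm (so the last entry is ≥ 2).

57964 = 8*7147 + 788
7147 = 9*788 + 55
788 = 14*55 + 18
55 = 3*18 + 1
18 = 18*1 + 0  (stop)
So 57964/7147 = [8; 9, 14, 3, 18].

[8; 9, 14, 3, 18]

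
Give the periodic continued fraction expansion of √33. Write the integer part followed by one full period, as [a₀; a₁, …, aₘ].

a₀ = ⌊√33⌋ = 5.
With m₀=0, d₀=1 and mₖ₊₁ = dₖaₖ − mₖ, dₖ₊₁ = (n − mₖ₊₁²)/dₖ, aₖ₊₁ = ⌊(a₀+mₖ₊₁)/dₖ₊₁⌋:
  k=1: m=5, d=8, a=1
  k=2: m=3, d=3, a=2
  k=3: m=3, d=8, a=1
  k=4: m=5, d=1, a=10
d=1 and a=2a₀=10 at k=4, so the next step gives (m, d) = (5, 8) again — its k=1 value — and the period has length 4.

[5; 1, 2, 1, 10]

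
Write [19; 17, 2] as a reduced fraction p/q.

667/35

Fold from the inside: start with 2/1.
  17 + 1/2 = 35/2
  19 + 2/35 = 667/35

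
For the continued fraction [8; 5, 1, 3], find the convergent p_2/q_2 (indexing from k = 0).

Using pₖ = aₖpₖ₋₁ + pₖ₋₂, qₖ = aₖqₖ₋₁ + qₖ₋₂ (with p₋₁=1, p₋₂=0, q₋₁=0, q₋₂=1):
  k=0: a=8, p=8, q=1
  k=1: a=5, p=41, q=5
  k=2: a=1, p=49, q=6

49/6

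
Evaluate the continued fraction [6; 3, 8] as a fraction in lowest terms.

158/25

Using pₖ = aₖpₖ₋₁ + pₖ₋₂ and qₖ = aₖqₖ₋₁ + qₖ₋₂:
  k=0: a=6, p=6, q=1
  k=1: a=3, p=19, q=3
  k=2: a=8, p=158, q=25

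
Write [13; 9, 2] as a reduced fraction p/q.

249/19

Using pₖ = aₖpₖ₋₁ + pₖ₋₂ and qₖ = aₖqₖ₋₁ + qₖ₋₂:
  k=0: a=13, p=13, q=1
  k=1: a=9, p=118, q=9
  k=2: a=2, p=249, q=19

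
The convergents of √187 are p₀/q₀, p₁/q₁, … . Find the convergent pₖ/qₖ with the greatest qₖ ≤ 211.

√187 = [13; 1, 2, 13, 2, 1, 26, …] (period length 6).
Convergents:
  p_0/q_0 = 13/1
  p_1/q_1 = 14/1
  p_2/q_2 = 41/3
  p_3/q_3 = 547/40
  p_4/q_4 = 1135/83
  p_5/q_5 = 1682/123
  p_6/q_6 = 44867/3281
q_5 = 123 ≤ 211 < 3281 = q_6, so the answer is 1682/123.

1682/123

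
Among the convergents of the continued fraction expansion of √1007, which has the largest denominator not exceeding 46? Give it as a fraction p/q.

476/15

√1007 = [31; 1, 2, 1, 2, 1, 62, …] (period length 6).
Convergents:
  p_0/q_0 = 31/1
  p_1/q_1 = 32/1
  p_2/q_2 = 95/3
  p_3/q_3 = 127/4
  p_4/q_4 = 349/11
  p_5/q_5 = 476/15
  p_6/q_6 = 29861/941
q_5 = 15 ≤ 46 < 941 = q_6, so the answer is 476/15.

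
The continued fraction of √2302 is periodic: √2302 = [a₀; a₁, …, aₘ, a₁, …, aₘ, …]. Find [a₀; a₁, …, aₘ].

[47; 1, 46, 1, 94]

a₀ = ⌊√2302⌋ = 47.
With m₀=0, d₀=1 and mₖ₊₁ = dₖaₖ − mₖ, dₖ₊₁ = (n − mₖ₊₁²)/dₖ, aₖ₊₁ = ⌊(a₀+mₖ₊₁)/dₖ₊₁⌋:
  k=1: m=47, d=93, a=1
  k=2: m=46, d=2, a=46
  k=3: m=46, d=93, a=1
  k=4: m=47, d=1, a=94
d=1 and a=2a₀=94 at k=4, so the next step gives (m, d) = (47, 93) again — its k=1 value — and the period has length 4.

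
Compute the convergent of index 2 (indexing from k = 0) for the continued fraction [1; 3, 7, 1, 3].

Using pₖ = aₖpₖ₋₁ + pₖ₋₂, qₖ = aₖqₖ₋₁ + qₖ₋₂ (with p₋₁=1, p₋₂=0, q₋₁=0, q₋₂=1):
  k=0: a=1, p=1, q=1
  k=1: a=3, p=4, q=3
  k=2: a=7, p=29, q=22

29/22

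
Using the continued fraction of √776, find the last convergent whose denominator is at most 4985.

√776 = [27; 1, 5, 1, 54, …] (period length 4).
Convergents:
  p_0/q_0 = 27/1
  p_1/q_1 = 28/1
  p_2/q_2 = 167/6
  p_3/q_3 = 195/7
  p_4/q_4 = 10697/384
  p_5/q_5 = 10892/391
  p_6/q_6 = 65157/2339
  p_7/q_7 = 76049/2730
  p_8/q_8 = 4171803/149759
q_7 = 2730 ≤ 4985 < 149759 = q_8, so the answer is 76049/2730.

76049/2730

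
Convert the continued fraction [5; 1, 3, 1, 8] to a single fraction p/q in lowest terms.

255/44

Fold from the inside: start with 8/1.
  1 + 1/8 = 9/8
  3 + 8/9 = 35/9
  1 + 9/35 = 44/35
  5 + 35/44 = 255/44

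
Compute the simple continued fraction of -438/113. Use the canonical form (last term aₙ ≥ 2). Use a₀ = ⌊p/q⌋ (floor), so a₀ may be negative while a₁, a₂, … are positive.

[-4; 8, 14]

-438 = -4×113 + 14
113 = 8×14 + 1
14 = 14×1 + 0  (stop)
So -438/113 = [-4; 8, 14].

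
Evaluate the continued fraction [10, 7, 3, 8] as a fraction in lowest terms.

Fold from the inside: start with 8/1.
  3 + 1/8 = 25/8
  7 + 8/25 = 183/25
  10 + 25/183 = 1855/183

1855/183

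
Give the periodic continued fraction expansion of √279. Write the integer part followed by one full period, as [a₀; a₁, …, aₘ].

[16; 1, 2, 2, 1, 2, 2, 1, 32]

a₀ = ⌊√279⌋ = 16.
With m₀=0, d₀=1 and mₖ₊₁ = dₖaₖ − mₖ, dₖ₊₁ = (n − mₖ₊₁²)/dₖ, aₖ₊₁ = ⌊(a₀+mₖ₊₁)/dₖ₊₁⌋:
  k=1: m=16, d=23, a=1
  k=2: m=7, d=10, a=2
  k=3: m=13, d=11, a=2
  k=4: m=9, d=18, a=1
  k=5: m=9, d=11, a=2
  k=6: m=13, d=10, a=2
  k=7: m=7, d=23, a=1
  k=8: m=16, d=1, a=32
d=1 and a=2a₀=32 at k=8, so the next step gives (m, d) = (16, 23) again — its k=1 value — and the period has length 8.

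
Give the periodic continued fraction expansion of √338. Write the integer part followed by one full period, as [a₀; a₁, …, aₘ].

a₀ = ⌊√338⌋ = 18.

[18; 2, 1, 1, 2, 36]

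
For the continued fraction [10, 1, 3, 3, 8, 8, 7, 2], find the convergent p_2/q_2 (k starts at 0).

43/4

Using pₖ = aₖpₖ₋₁ + pₖ₋₂, qₖ = aₖqₖ₋₁ + qₖ₋₂ (with p₋₁=1, p₋₂=0, q₋₁=0, q₋₂=1):
  k=0: a=10, p=10, q=1
  k=1: a=1, p=11, q=1
  k=2: a=3, p=43, q=4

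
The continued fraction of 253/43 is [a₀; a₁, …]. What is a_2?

253 = 5·43 + 38   →  a_0 = 5
43 = 1·38 + 5   →  a_1 = 1
38 = 7·5 + 3   →  a_2 = 7

7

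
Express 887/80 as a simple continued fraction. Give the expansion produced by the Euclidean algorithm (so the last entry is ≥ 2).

887 = 11*80 + 7
80 = 11*7 + 3
7 = 2*3 + 1
3 = 3*1 + 0  (stop)
So 887/80 = [11; 11, 2, 3].

[11; 11, 2, 3]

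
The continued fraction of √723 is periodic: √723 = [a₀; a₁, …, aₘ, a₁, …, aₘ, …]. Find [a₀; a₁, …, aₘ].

a₀ = ⌊√723⌋ = 26.
With m₀=0, d₀=1 and mₖ₊₁ = dₖaₖ − mₖ, dₖ₊₁ = (n − mₖ₊₁²)/dₖ, aₖ₊₁ = ⌊(a₀+mₖ₊₁)/dₖ₊₁⌋:
  k=1: m=26, d=47, a=1
  k=2: m=21, d=6, a=7
  k=3: m=21, d=47, a=1
  k=4: m=26, d=1, a=52
d=1 and a=2a₀=52 at k=4, so the next step gives (m, d) = (26, 47) again — its k=1 value — and the period has length 4.

[26; 1, 7, 1, 52]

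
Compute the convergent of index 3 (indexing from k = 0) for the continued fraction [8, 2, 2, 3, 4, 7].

Using pₖ = aₖpₖ₋₁ + pₖ₋₂, qₖ = aₖqₖ₋₁ + qₖ₋₂ (with p₋₁=1, p₋₂=0, q₋₁=0, q₋₂=1):
  k=0: a=8, p=8, q=1
  k=1: a=2, p=17, q=2
  k=2: a=2, p=42, q=5
  k=3: a=3, p=143, q=17

143/17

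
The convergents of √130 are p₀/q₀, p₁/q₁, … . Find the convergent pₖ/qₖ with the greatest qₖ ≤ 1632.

√130 = [11; 2, 2, 22, …] (period length 3).
Convergents:
  p_0/q_0 = 11/1
  p_1/q_1 = 23/2
  p_2/q_2 = 57/5
  p_3/q_3 = 1277/112
  p_4/q_4 = 2611/229
  p_5/q_5 = 6499/570
  p_6/q_6 = 145589/12769
q_5 = 570 ≤ 1632 < 12769 = q_6, so the answer is 6499/570.

6499/570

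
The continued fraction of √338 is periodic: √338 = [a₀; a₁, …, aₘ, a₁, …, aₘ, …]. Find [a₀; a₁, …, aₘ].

a₀ = ⌊√338⌋ = 18.
With m₀=0, d₀=1 and mₖ₊₁ = dₖaₖ − mₖ, dₖ₊₁ = (n − mₖ₊₁²)/dₖ, aₖ₊₁ = ⌊(a₀+mₖ₊₁)/dₖ₊₁⌋:
  k=1: m=18, d=14, a=2
  k=2: m=10, d=17, a=1
  k=3: m=7, d=17, a=1
  k=4: m=10, d=14, a=2
  k=5: m=18, d=1, a=36
d=1 and a=2a₀=36 at k=5, so the next step gives (m, d) = (18, 14) again — its k=1 value — and the period has length 5.

[18; 2, 1, 1, 2, 36]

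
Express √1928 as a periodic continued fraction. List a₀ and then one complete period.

[43; 1, 9, 1, 86]

a₀ = ⌊√1928⌋ = 43.
With m₀=0, d₀=1 and mₖ₊₁ = dₖaₖ − mₖ, dₖ₊₁ = (n − mₖ₊₁²)/dₖ, aₖ₊₁ = ⌊(a₀+mₖ₊₁)/dₖ₊₁⌋:
  k=1: m=43, d=79, a=1
  k=2: m=36, d=8, a=9
  k=3: m=36, d=79, a=1
  k=4: m=43, d=1, a=86
d=1 and a=2a₀=86 at k=4, so the next step gives (m, d) = (43, 79) again — its k=1 value — and the period has length 4.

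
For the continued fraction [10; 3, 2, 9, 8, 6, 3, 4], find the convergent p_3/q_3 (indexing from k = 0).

Using pₖ = aₖpₖ₋₁ + pₖ₋₂, qₖ = aₖqₖ₋₁ + qₖ₋₂ (with p₋₁=1, p₋₂=0, q₋₁=0, q₋₂=1):
  k=0: a=10, p=10, q=1
  k=1: a=3, p=31, q=3
  k=2: a=2, p=72, q=7
  k=3: a=9, p=679, q=66

679/66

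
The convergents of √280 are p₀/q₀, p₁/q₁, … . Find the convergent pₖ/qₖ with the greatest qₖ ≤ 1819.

25150/1503

√280 = [16; 1, 2, 1, 2, 1, 32, …] (period length 6).
Convergents:
  p_0/q_0 = 16/1
  p_1/q_1 = 17/1
  p_2/q_2 = 50/3
  p_3/q_3 = 67/4
  p_4/q_4 = 184/11
  p_5/q_5 = 251/15
  p_6/q_6 = 8216/491
  p_7/q_7 = 8467/506
  p_8/q_8 = 25150/1503
  p_9/q_9 = 33617/2009
q_8 = 1503 ≤ 1819 < 2009 = q_9, so the answer is 25150/1503.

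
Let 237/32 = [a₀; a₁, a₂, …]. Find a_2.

237 = 7·32 + 13   →  a_0 = 7
32 = 2·13 + 6   →  a_1 = 2
13 = 2·6 + 1   →  a_2 = 2

2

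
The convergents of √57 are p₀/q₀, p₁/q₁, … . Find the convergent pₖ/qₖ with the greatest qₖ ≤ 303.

√57 = [7; 1, 1, 4, 1, 1, 14, …] (period length 6).
Convergents:
  p_0/q_0 = 7/1
  p_1/q_1 = 8/1
  p_2/q_2 = 15/2
  p_3/q_3 = 68/9
  p_4/q_4 = 83/11
  p_5/q_5 = 151/20
  p_6/q_6 = 2197/291
  p_7/q_7 = 2348/311
q_6 = 291 ≤ 303 < 311 = q_7, so the answer is 2197/291.

2197/291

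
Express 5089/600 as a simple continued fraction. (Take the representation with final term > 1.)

5089 = 8*600 + 289
600 = 2*289 + 22
289 = 13*22 + 3
22 = 7*3 + 1
3 = 3*1 + 0  (stop)
So 5089/600 = [8; 2, 13, 7, 3].

[8; 2, 13, 7, 3]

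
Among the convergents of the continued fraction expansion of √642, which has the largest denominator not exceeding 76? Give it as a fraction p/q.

√642 = [25; 2, 1, 24, 1, 2, 50, …] (period length 6).
Convergents:
  p_0/q_0 = 25/1
  p_1/q_1 = 51/2
  p_2/q_2 = 76/3
  p_3/q_3 = 1875/74
  p_4/q_4 = 1951/77
q_3 = 74 ≤ 76 < 77 = q_4, so the answer is 1875/74.

1875/74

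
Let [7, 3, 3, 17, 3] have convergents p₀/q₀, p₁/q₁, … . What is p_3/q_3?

1263/173

Using pₖ = aₖpₖ₋₁ + pₖ₋₂, qₖ = aₖqₖ₋₁ + qₖ₋₂ (with p₋₁=1, p₋₂=0, q₋₁=0, q₋₂=1):
  k=0: a=7, p=7, q=1
  k=1: a=3, p=22, q=3
  k=2: a=3, p=73, q=10
  k=3: a=17, p=1263, q=173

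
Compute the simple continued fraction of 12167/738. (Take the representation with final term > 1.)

12167 = 16×738 + 359
738 = 2×359 + 20
359 = 17×20 + 19
20 = 1×19 + 1
19 = 19×1 + 0  (stop)
So 12167/738 = [16; 2, 17, 1, 19].

[16; 2, 17, 1, 19]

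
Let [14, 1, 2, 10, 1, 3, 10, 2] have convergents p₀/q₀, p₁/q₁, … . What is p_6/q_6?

Using pₖ = aₖpₖ₋₁ + pₖ₋₂, qₖ = aₖqₖ₋₁ + qₖ₋₂ (with p₋₁=1, p₋₂=0, q₋₁=0, q₋₂=1):
  k=0: a=14, p=14, q=1
  k=1: a=1, p=15, q=1
  k=2: a=2, p=44, q=3
  k=3: a=10, p=455, q=31
  k=4: a=1, p=499, q=34
  k=5: a=3, p=1952, q=133
  k=6: a=10, p=20019, q=1364

20019/1364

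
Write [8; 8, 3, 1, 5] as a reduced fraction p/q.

Fold from the inside: start with 5/1.
  1 + 1/5 = 6/5
  3 + 5/6 = 23/6
  8 + 6/23 = 190/23
  8 + 23/190 = 1543/190

1543/190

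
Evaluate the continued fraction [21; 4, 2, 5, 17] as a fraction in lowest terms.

17871/842

Using pₖ = aₖpₖ₋₁ + pₖ₋₂ and qₖ = aₖqₖ₋₁ + qₖ₋₂:
  k=0: a=21, p=21, q=1
  k=1: a=4, p=85, q=4
  k=2: a=2, p=191, q=9
  k=3: a=5, p=1040, q=49
  k=4: a=17, p=17871, q=842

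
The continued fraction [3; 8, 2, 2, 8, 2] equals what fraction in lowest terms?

2333/748

Using pₖ = aₖpₖ₋₁ + pₖ₋₂ and qₖ = aₖqₖ₋₁ + qₖ₋₂:
  k=0: a=3, p=3, q=1
  k=1: a=8, p=25, q=8
  k=2: a=2, p=53, q=17
  k=3: a=2, p=131, q=42
  k=4: a=8, p=1101, q=353
  k=5: a=2, p=2333, q=748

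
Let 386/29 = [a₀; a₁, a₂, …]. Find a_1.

3

386 = 13·29 + 9   →  a_0 = 13
29 = 3·9 + 2   →  a_1 = 3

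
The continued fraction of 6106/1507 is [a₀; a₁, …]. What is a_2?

6106 = 4·1507 + 78   →  a_0 = 4
1507 = 19·78 + 25   →  a_1 = 19
78 = 3·25 + 3   →  a_2 = 3

3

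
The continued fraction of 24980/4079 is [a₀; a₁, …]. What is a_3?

3

24980 = 6·4079 + 506   →  a_0 = 6
4079 = 8·506 + 31   →  a_1 = 8
506 = 16·31 + 10   →  a_2 = 16
31 = 3·10 + 1   →  a_3 = 3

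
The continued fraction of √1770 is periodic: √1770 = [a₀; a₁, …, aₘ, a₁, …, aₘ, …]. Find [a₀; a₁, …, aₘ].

[42; 14, 84]

a₀ = ⌊√1770⌋ = 42.
With m₀=0, d₀=1 and mₖ₊₁ = dₖaₖ − mₖ, dₖ₊₁ = (n − mₖ₊₁²)/dₖ, aₖ₊₁ = ⌊(a₀+mₖ₊₁)/dₖ₊₁⌋:
  k=1: m=42, d=6, a=14
  k=2: m=42, d=1, a=84
d=1 and a=2a₀=84 at k=2, so the next step gives (m, d) = (42, 6) again — its k=1 value — and the period has length 2.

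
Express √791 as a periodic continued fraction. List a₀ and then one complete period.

a₀ = ⌊√791⌋ = 28.
With m₀=0, d₀=1 and mₖ₊₁ = dₖaₖ − mₖ, dₖ₊₁ = (n − mₖ₊₁²)/dₖ, aₖ₊₁ = ⌊(a₀+mₖ₊₁)/dₖ₊₁⌋:
  k=1: m=28, d=7, a=8
  k=2: m=28, d=1, a=56
d=1 and a=2a₀=56 at k=2, so the next step gives (m, d) = (28, 7) again — its k=1 value — and the period has length 2.

[28; 8, 56]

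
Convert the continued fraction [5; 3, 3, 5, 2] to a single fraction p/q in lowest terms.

Using pₖ = aₖpₖ₋₁ + pₖ₋₂ and qₖ = aₖqₖ₋₁ + qₖ₋₂:
  k=0: a=5, p=5, q=1
  k=1: a=3, p=16, q=3
  k=2: a=3, p=53, q=10
  k=3: a=5, p=281, q=53
  k=4: a=2, p=615, q=116

615/116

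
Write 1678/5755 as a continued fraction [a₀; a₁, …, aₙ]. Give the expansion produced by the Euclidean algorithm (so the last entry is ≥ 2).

[0; 3, 2, 3, 18, 6, 2]

1678 = 0*5755 + 1678
5755 = 3*1678 + 721
1678 = 2*721 + 236
721 = 3*236 + 13
236 = 18*13 + 2
13 = 6*2 + 1
2 = 2*1 + 0  (stop)
So 1678/5755 = [0; 3, 2, 3, 18, 6, 2].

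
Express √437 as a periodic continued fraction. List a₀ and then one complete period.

[20; 1, 9, 2, 9, 1, 40]

a₀ = ⌊√437⌋ = 20.
With m₀=0, d₀=1 and mₖ₊₁ = dₖaₖ − mₖ, dₖ₊₁ = (n − mₖ₊₁²)/dₖ, aₖ₊₁ = ⌊(a₀+mₖ₊₁)/dₖ₊₁⌋:
  k=1: m=20, d=37, a=1
  k=2: m=17, d=4, a=9
  k=3: m=19, d=19, a=2
  k=4: m=19, d=4, a=9
  k=5: m=17, d=37, a=1
  k=6: m=20, d=1, a=40
d=1 and a=2a₀=40 at k=6, so the next step gives (m, d) = (20, 37) again — its k=1 value — and the period has length 6.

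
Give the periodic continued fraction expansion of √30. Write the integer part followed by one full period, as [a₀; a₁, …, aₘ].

[5; 2, 10]

a₀ = ⌊√30⌋ = 5.
With m₀=0, d₀=1 and mₖ₊₁ = dₖaₖ − mₖ, dₖ₊₁ = (n − mₖ₊₁²)/dₖ, aₖ₊₁ = ⌊(a₀+mₖ₊₁)/dₖ₊₁⌋:
  k=1: m=5, d=5, a=2
  k=2: m=5, d=1, a=10
d=1 and a=2a₀=10 at k=2, so the next step gives (m, d) = (5, 5) again — its k=1 value — and the period has length 2.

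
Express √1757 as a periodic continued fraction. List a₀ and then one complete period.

a₀ = ⌊√1757⌋ = 41.
With m₀=0, d₀=1 and mₖ₊₁ = dₖaₖ − mₖ, dₖ₊₁ = (n − mₖ₊₁²)/dₖ, aₖ₊₁ = ⌊(a₀+mₖ₊₁)/dₖ₊₁⌋:
  k=1: m=41, d=76, a=1
  k=2: m=35, d=7, a=10
  k=3: m=35, d=76, a=1
  k=4: m=41, d=1, a=82
d=1 and a=2a₀=82 at k=4, so the next step gives (m, d) = (41, 76) again — its k=1 value — and the period has length 4.

[41; 1, 10, 1, 82]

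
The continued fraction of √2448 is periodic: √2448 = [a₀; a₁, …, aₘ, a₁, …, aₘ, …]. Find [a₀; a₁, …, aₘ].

a₀ = ⌊√2448⌋ = 49.
With m₀=0, d₀=1 and mₖ₊₁ = dₖaₖ − mₖ, dₖ₊₁ = (n − mₖ₊₁²)/dₖ, aₖ₊₁ = ⌊(a₀+mₖ₊₁)/dₖ₊₁⌋:
  k=1: m=49, d=47, a=2
  k=2: m=45, d=9, a=10
  k=3: m=45, d=47, a=2
  k=4: m=49, d=1, a=98
d=1 and a=2a₀=98 at k=4, so the next step gives (m, d) = (49, 47) again — its k=1 value — and the period has length 4.

[49; 2, 10, 2, 98]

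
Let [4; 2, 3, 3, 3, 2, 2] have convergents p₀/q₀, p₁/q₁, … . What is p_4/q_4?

Using pₖ = aₖpₖ₋₁ + pₖ₋₂, qₖ = aₖqₖ₋₁ + qₖ₋₂ (with p₋₁=1, p₋₂=0, q₋₁=0, q₋₂=1):
  k=0: a=4, p=4, q=1
  k=1: a=2, p=9, q=2
  k=2: a=3, p=31, q=7
  k=3: a=3, p=102, q=23
  k=4: a=3, p=337, q=76

337/76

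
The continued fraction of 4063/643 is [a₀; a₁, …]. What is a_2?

4063 = 6·643 + 205   →  a_0 = 6
643 = 3·205 + 28   →  a_1 = 3
205 = 7·28 + 9   →  a_2 = 7

7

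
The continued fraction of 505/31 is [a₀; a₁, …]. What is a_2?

2

505 = 16·31 + 9   →  a_0 = 16
31 = 3·9 + 4   →  a_1 = 3
9 = 2·4 + 1   →  a_2 = 2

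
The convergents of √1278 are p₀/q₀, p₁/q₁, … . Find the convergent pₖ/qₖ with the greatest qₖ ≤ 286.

10117/283

√1278 = [35; 1, 2, 1, 70, …] (period length 4).
Convergents:
  p_0/q_0 = 35/1
  p_1/q_1 = 36/1
  p_2/q_2 = 107/3
  p_3/q_3 = 143/4
  p_4/q_4 = 10117/283
  p_5/q_5 = 10260/287
q_4 = 283 ≤ 286 < 287 = q_5, so the answer is 10117/283.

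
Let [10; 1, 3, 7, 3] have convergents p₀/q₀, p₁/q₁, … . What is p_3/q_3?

Using pₖ = aₖpₖ₋₁ + pₖ₋₂, qₖ = aₖqₖ₋₁ + qₖ₋₂ (with p₋₁=1, p₋₂=0, q₋₁=0, q₋₂=1):
  k=0: a=10, p=10, q=1
  k=1: a=1, p=11, q=1
  k=2: a=3, p=43, q=4
  k=3: a=7, p=312, q=29

312/29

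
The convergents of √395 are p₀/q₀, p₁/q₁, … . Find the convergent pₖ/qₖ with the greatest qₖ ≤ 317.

√395 = [19; 1, 6, 1, 38, …] (period length 4).
Convergents:
  p_0/q_0 = 19/1
  p_1/q_1 = 20/1
  p_2/q_2 = 139/7
  p_3/q_3 = 159/8
  p_4/q_4 = 6181/311
  p_5/q_5 = 6340/319
q_4 = 311 ≤ 317 < 319 = q_5, so the answer is 6181/311.

6181/311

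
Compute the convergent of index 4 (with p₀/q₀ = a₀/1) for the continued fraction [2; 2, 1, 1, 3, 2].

Using pₖ = aₖpₖ₋₁ + pₖ₋₂, qₖ = aₖqₖ₋₁ + qₖ₋₂ (with p₋₁=1, p₋₂=0, q₋₁=0, q₋₂=1):
  k=0: a=2, p=2, q=1
  k=1: a=2, p=5, q=2
  k=2: a=1, p=7, q=3
  k=3: a=1, p=12, q=5
  k=4: a=3, p=43, q=18

43/18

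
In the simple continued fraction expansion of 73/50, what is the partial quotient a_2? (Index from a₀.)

73 = 1·50 + 23   →  a_0 = 1
50 = 2·23 + 4   →  a_1 = 2
23 = 5·4 + 3   →  a_2 = 5

5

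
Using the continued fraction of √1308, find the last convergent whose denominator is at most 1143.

15660/433

√1308 = [36; 6, 72, …] (period length 2).
Convergents:
  p_0/q_0 = 36/1
  p_1/q_1 = 217/6
  p_2/q_2 = 15660/433
  p_3/q_3 = 94177/2604
q_2 = 433 ≤ 1143 < 2604 = q_3, so the answer is 15660/433.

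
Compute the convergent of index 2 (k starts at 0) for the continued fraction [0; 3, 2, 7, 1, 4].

Using pₖ = aₖpₖ₋₁ + pₖ₋₂, qₖ = aₖqₖ₋₁ + qₖ₋₂ (with p₋₁=1, p₋₂=0, q₋₁=0, q₋₂=1):
  k=0: a=0, p=0, q=1
  k=1: a=3, p=1, q=3
  k=2: a=2, p=2, q=7

2/7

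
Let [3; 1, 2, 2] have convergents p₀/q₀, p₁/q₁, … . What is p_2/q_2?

Using pₖ = aₖpₖ₋₁ + pₖ₋₂, qₖ = aₖqₖ₋₁ + qₖ₋₂ (with p₋₁=1, p₋₂=0, q₋₁=0, q₋₂=1):
  k=0: a=3, p=3, q=1
  k=1: a=1, p=4, q=1
  k=2: a=2, p=11, q=3

11/3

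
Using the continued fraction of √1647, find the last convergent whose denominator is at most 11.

284/7

√1647 = [40; 1, 1, 2, 1, 1, 80, …] (period length 6).
Convergents:
  p_0/q_0 = 40/1
  p_1/q_1 = 41/1
  p_2/q_2 = 81/2
  p_3/q_3 = 203/5
  p_4/q_4 = 284/7
  p_5/q_5 = 487/12
q_4 = 7 ≤ 11 < 12 = q_5, so the answer is 284/7.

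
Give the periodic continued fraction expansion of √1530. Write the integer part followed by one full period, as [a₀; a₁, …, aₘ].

[39; 8, 1, 2, 8, 2, 1, 8, 78]

a₀ = ⌊√1530⌋ = 39.
With m₀=0, d₀=1 and mₖ₊₁ = dₖaₖ − mₖ, dₖ₊₁ = (n − mₖ₊₁²)/dₖ, aₖ₊₁ = ⌊(a₀+mₖ₊₁)/dₖ₊₁⌋:
  k=1: m=39, d=9, a=8
  k=2: m=33, d=49, a=1
  k=3: m=16, d=26, a=2
  k=4: m=36, d=9, a=8
  k=5: m=36, d=26, a=2
  k=6: m=16, d=49, a=1
  k=7: m=33, d=9, a=8
  k=8: m=39, d=1, a=78
d=1 and a=2a₀=78 at k=8, so the next step gives (m, d) = (39, 9) again — its k=1 value — and the period has length 8.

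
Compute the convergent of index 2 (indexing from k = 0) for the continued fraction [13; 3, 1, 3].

Using pₖ = aₖpₖ₋₁ + pₖ₋₂, qₖ = aₖqₖ₋₁ + qₖ₋₂ (with p₋₁=1, p₋₂=0, q₋₁=0, q₋₂=1):
  k=0: a=13, p=13, q=1
  k=1: a=3, p=40, q=3
  k=2: a=1, p=53, q=4

53/4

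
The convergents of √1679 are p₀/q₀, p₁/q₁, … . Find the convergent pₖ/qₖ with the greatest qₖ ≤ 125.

1680/41

√1679 = [40; 1, 39, 1, 80, …] (period length 4).
Convergents:
  p_0/q_0 = 40/1
  p_1/q_1 = 41/1
  p_2/q_2 = 1639/40
  p_3/q_3 = 1680/41
  p_4/q_4 = 136039/3320
q_3 = 41 ≤ 125 < 3320 = q_4, so the answer is 1680/41.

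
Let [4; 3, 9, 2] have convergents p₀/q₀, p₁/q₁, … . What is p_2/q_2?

121/28

Using pₖ = aₖpₖ₋₁ + pₖ₋₂, qₖ = aₖqₖ₋₁ + qₖ₋₂ (with p₋₁=1, p₋₂=0, q₋₁=0, q₋₂=1):
  k=0: a=4, p=4, q=1
  k=1: a=3, p=13, q=3
  k=2: a=9, p=121, q=28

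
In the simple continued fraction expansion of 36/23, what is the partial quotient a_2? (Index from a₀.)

1

36 = 1·23 + 13   →  a_0 = 1
23 = 1·13 + 10   →  a_1 = 1
13 = 1·10 + 3   →  a_2 = 1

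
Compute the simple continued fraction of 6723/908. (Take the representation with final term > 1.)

[7; 2, 2, 9, 6, 3]

6723 = 7·908 + 367
908 = 2·367 + 174
367 = 2·174 + 19
174 = 9·19 + 3
19 = 6·3 + 1
3 = 3·1 + 0  (stop)
So 6723/908 = [7; 2, 2, 9, 6, 3].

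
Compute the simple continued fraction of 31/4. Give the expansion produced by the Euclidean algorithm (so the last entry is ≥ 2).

[7; 1, 3]

31 = 7*4 + 3
4 = 1*3 + 1
3 = 3*1 + 0  (stop)
So 31/4 = [7; 1, 3].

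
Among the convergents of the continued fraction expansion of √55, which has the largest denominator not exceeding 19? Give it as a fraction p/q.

89/12

√55 = [7; 2, 2, 2, 14, …] (period length 4).
Convergents:
  p_0/q_0 = 7/1
  p_1/q_1 = 15/2
  p_2/q_2 = 37/5
  p_3/q_3 = 89/12
  p_4/q_4 = 1283/173
q_3 = 12 ≤ 19 < 173 = q_4, so the answer is 89/12.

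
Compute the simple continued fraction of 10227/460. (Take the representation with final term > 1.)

[22; 4, 3, 2, 1, 10]

10227 = 22×460 + 107
460 = 4×107 + 32
107 = 3×32 + 11
32 = 2×11 + 10
11 = 1×10 + 1
10 = 10×1 + 0  (stop)
So 10227/460 = [22; 4, 3, 2, 1, 10].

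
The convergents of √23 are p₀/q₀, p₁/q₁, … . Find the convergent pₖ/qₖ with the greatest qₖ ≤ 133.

235/49

√23 = [4; 1, 3, 1, 8, …] (period length 4).
Convergents:
  p_0/q_0 = 4/1
  p_1/q_1 = 5/1
  p_2/q_2 = 19/4
  p_3/q_3 = 24/5
  p_4/q_4 = 211/44
  p_5/q_5 = 235/49
  p_6/q_6 = 916/191
q_5 = 49 ≤ 133 < 191 = q_6, so the answer is 235/49.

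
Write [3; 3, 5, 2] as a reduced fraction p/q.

Using pₖ = aₖpₖ₋₁ + pₖ₋₂ and qₖ = aₖqₖ₋₁ + qₖ₋₂:
  k=0: a=3, p=3, q=1
  k=1: a=3, p=10, q=3
  k=2: a=5, p=53, q=16
  k=3: a=2, p=116, q=35

116/35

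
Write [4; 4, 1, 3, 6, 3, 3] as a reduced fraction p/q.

Using pₖ = aₖpₖ₋₁ + pₖ₋₂ and qₖ = aₖqₖ₋₁ + qₖ₋₂:
  k=0: a=4, p=4, q=1
  k=1: a=4, p=17, q=4
  k=2: a=1, p=21, q=5
  k=3: a=3, p=80, q=19
  k=4: a=6, p=501, q=119
  k=5: a=3, p=1583, q=376
  k=6: a=3, p=5250, q=1247

5250/1247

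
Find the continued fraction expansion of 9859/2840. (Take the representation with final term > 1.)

[3; 2, 8, 3, 1, 3, 3, 3]

9859 = 3·2840 + 1339
2840 = 2·1339 + 162
1339 = 8·162 + 43
162 = 3·43 + 33
43 = 1·33 + 10
33 = 3·10 + 3
10 = 3·3 + 1
3 = 3·1 + 0  (stop)
So 9859/2840 = [3; 2, 8, 3, 1, 3, 3, 3].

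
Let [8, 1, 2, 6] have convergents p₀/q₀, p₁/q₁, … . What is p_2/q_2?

26/3

Using pₖ = aₖpₖ₋₁ + pₖ₋₂, qₖ = aₖqₖ₋₁ + qₖ₋₂ (with p₋₁=1, p₋₂=0, q₋₁=0, q₋₂=1):
  k=0: a=8, p=8, q=1
  k=1: a=1, p=9, q=1
  k=2: a=2, p=26, q=3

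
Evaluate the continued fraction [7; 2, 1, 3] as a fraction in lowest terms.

Using pₖ = aₖpₖ₋₁ + pₖ₋₂ and qₖ = aₖqₖ₋₁ + qₖ₋₂:
  k=0: a=7, p=7, q=1
  k=1: a=2, p=15, q=2
  k=2: a=1, p=22, q=3
  k=3: a=3, p=81, q=11

81/11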